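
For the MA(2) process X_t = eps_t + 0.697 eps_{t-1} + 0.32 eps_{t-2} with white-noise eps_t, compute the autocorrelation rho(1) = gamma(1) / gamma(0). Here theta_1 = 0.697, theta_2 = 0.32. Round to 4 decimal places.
\rho(1) = 0.5793

For an MA(q) process with theta_0 = 1, the autocovariance is
  gamma(k) = sigma^2 * sum_{i=0..q-k} theta_i * theta_{i+k},
and rho(k) = gamma(k) / gamma(0). Sigma^2 cancels.
  numerator   = (1)*(0.697) + (0.697)*(0.32) = 0.92004.
  denominator = (1)^2 + (0.697)^2 + (0.32)^2 = 1.588209.
  rho(1) = 0.92004 / 1.588209 = 0.5793.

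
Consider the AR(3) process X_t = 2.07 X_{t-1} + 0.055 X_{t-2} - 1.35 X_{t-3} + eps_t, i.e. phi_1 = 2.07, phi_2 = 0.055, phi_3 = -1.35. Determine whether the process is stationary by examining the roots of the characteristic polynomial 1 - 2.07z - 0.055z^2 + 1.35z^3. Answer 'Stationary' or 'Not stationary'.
\text{Not stationary}

The AR(p) characteristic polynomial is P(z) = 1 - 2.07z - 0.055z^2 + 1.35z^3.
Stationarity requires all roots to lie outside the unit circle, i.e. |z| > 1 for every root.
Degree 3: look for a simple real root z0 first, then factor out (1 - z/z0) and solve the remaining quadratic.
Testing z0 = 0.8: P(0.8) = 1 + (-2.07)(0.8) + (-0.055)(0.8)^2 + (1.35)(0.8)^3
  = 1 + (-1.656) + (-0.0352) + (0.6912) = 0.  So z_0 = 0.8 is a root, |z_0| = 0.8.
Divide out the factor (1 - 1.25 z) = (1 - z/z0) (since 1/z0 = 1.25):
  P(z) = (1 - 1.25 z)(1 + (-0.82) z + (-1.08) z^2)
  [check: z-coef -0.82 - (1.25) = -2.07; z^2-coef -1.08 - (1.25)(-0.82) = -0.055; z^3-coef -(1.25)(-1.08) = 1.35.]
Remaining roots from the quadratic factor 1 + (-0.82) z + (-1.08) z^2:
  Set 1 + (-0.82) z + (-1.08) z^2 = 0, i.e. a z^2 + b z + c = 0 with a = -1.08, b = -0.82, c = 1.
  Discriminant D = b^2 - 4ac = (-0.82)^2 - 4*(-1.08)*1 = 0.6724 - (-4.32) = 4.9924.
  D >= 0, so the roots are real: z = (-b +/- sqrt(D)) / (2a) = (0.82 +/- 2.234368) / (-2.16).
    z_1 = (0.82 + 2.234368) / (-2.16) = -1.4141,   |z_1| = 1.4141.
    z_2 = (0.82 - 2.234368) / (-2.16) = 0.6548,   |z_2| = 0.6548.
Moduli of all roots: 0.8000, 1.4141, 0.6548.
All moduli strictly greater than 1? No.
Verdict: Not stationary.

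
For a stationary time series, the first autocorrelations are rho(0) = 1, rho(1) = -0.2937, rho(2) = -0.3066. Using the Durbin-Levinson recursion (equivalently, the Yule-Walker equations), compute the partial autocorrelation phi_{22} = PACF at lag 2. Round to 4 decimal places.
\phi_{22} = -0.4299

The PACF at lag k is phi_{kk}, the last component of the solution
to the Yule-Walker system G_k phi = r_k where
  (G_k)_{ij} = rho(|i - j|), (r_k)_i = rho(i), i,j = 1..k.
Equivalently, Durbin-Levinson gives phi_{kk} iteratively:
  phi_{11} = rho(1)
  phi_{kk} = [rho(k) - sum_{j=1..k-1} phi_{k-1,j} rho(k-j)]
            / [1 - sum_{j=1..k-1} phi_{k-1,j} rho(j)],
  phi_{k,j} = phi_{k-1,j} - phi_{kk} phi_{k-1,k-j},  j = 1..k-1.
Step k = 1:
  phi_11 = rho(1) = -0.2937.
Step k = 2:
  phi_22 = [rho(2) - phi_11 rho(1)] / [1 - phi_11 rho(1)] = [-0.3066 - (-0.2937)(-0.2937)] / [1 - (-0.2937)(-0.2937)]
         = -0.39285969 / 0.91374031 = -0.4299.
Therefore phi_{22} = -0.4299.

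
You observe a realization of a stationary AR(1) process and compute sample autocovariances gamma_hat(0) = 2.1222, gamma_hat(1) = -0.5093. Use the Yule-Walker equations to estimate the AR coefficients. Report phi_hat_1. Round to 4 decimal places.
\hat\phi_{1} = -0.2400

The Yule-Walker equations for an AR(p) process read, in matrix form,
  Gamma_p phi = r_p,   with   (Gamma_p)_{ij} = gamma(|i - j|),
                       (r_p)_i = gamma(i),   i,j = 1..p.
Substitute the sample gammas (Toeplitz matrix and right-hand side of size 1):
  Gamma_p = [[2.1222]]
  r_p     = [-0.5093]
With p = 1 this is the single equation gamma(0) phi_1 = gamma(1):
  phi_hat_1 = gamma(1) / gamma(0) = -0.5093 / 2.1222 = -0.2400.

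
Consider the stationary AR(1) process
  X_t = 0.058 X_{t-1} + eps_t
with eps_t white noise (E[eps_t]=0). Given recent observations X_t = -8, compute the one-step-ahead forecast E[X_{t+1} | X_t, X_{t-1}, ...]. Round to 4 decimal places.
E[X_{t+1} \mid \mathcal F_t] = -0.4640

For an AR(p) model X_t = c + sum_i phi_i X_{t-i} + eps_t, the
one-step-ahead conditional mean is
  E[X_{t+1} | X_t, ...] = c + sum_i phi_i X_{t+1-i}.
Substitute known values:
  E[X_{t+1} | ...] = (0.058) * (-8)
                   = -0.4640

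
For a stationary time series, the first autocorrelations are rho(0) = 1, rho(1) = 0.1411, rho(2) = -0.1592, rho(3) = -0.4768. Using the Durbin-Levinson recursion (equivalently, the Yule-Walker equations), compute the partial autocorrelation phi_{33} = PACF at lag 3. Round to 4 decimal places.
\phi_{33} = -0.4480

The PACF at lag k is phi_{kk}, the last component of the solution
to the Yule-Walker system G_k phi = r_k where
  (G_k)_{ij} = rho(|i - j|), (r_k)_i = rho(i), i,j = 1..k.
Equivalently, Durbin-Levinson gives phi_{kk} iteratively:
  phi_{11} = rho(1)
  phi_{kk} = [rho(k) - sum_{j=1..k-1} phi_{k-1,j} rho(k-j)]
            / [1 - sum_{j=1..k-1} phi_{k-1,j} rho(j)],
  phi_{k,j} = phi_{k-1,j} - phi_{kk} phi_{k-1,k-j},  j = 1..k-1.
Step k = 1:
  phi_11 = rho(1) = 0.1411.
Step k = 2:
  phi_22 = [rho(2) - phi_11 rho(1)] / [1 - phi_11 rho(1)] = [-0.1592 - (0.1411)(0.1411)] / [1 - (0.1411)(0.1411)]
         = -0.17910921 / 0.98009079 = -0.182748.
  Update: phi_21 = phi_11 - phi_22 phi_11 = 0.1411 - (-0.182748)(0.1411) = 0.166886.
Step k = 3:
  phi_33 = [rho(3) - phi_21 rho(2) - phi_22 rho(1)] / [1 - phi_21 rho(1) - phi_22 rho(2)]
    numerator   = -0.4768 - (0.166886)(-0.1592) - (-0.182748)(0.1411) = -0.42444612
    denominator = 1 - (0.166886)(0.1411) - (-0.182748)(-0.1592) = 0.94735902
  phi_33 = -0.42444612 / 0.94735902 = -0.448.
Therefore phi_{33} = -0.4480.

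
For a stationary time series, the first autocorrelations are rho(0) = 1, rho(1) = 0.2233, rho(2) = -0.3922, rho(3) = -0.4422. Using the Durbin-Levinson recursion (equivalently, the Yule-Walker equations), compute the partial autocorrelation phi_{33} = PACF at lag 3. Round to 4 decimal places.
\phi_{33} = -0.2821

The PACF at lag k is phi_{kk}, the last component of the solution
to the Yule-Walker system G_k phi = r_k where
  (G_k)_{ij} = rho(|i - j|), (r_k)_i = rho(i), i,j = 1..k.
Equivalently, Durbin-Levinson gives phi_{kk} iteratively:
  phi_{11} = rho(1)
  phi_{kk} = [rho(k) - sum_{j=1..k-1} phi_{k-1,j} rho(k-j)]
            / [1 - sum_{j=1..k-1} phi_{k-1,j} rho(j)],
  phi_{k,j} = phi_{k-1,j} - phi_{kk} phi_{k-1,k-j},  j = 1..k-1.
Step k = 1:
  phi_11 = rho(1) = 0.2233.
Step k = 2:
  phi_22 = [rho(2) - phi_11 rho(1)] / [1 - phi_11 rho(1)] = [-0.3922 - (0.2233)(0.2233)] / [1 - (0.2233)(0.2233)]
         = -0.44206289 / 0.95013711 = -0.465262.
  Update: phi_21 = phi_11 - phi_22 phi_11 = 0.2233 - (-0.465262)(0.2233) = 0.327193.
Step k = 3:
  phi_33 = [rho(3) - phi_21 rho(2) - phi_22 rho(1)] / [1 - phi_21 rho(1) - phi_22 rho(2)]
    numerator   = -0.4422 - (0.327193)(-0.3922) - (-0.465262)(0.2233) = -0.20998183
    denominator = 1 - (0.327193)(0.2233) - (-0.465262)(-0.3922) = 0.74446195
  phi_33 = -0.20998183 / 0.74446195 = -0.2821.
Therefore phi_{33} = -0.2821.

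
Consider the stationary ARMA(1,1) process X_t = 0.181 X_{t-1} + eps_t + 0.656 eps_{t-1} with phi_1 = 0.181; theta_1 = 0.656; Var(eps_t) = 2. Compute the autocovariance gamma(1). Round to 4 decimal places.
\gamma(1) = 1.9362

Multiply the model equation by X_{t-k} and take expectations. With theta_0 = psi_0 = 1 and psi_j the MA(infinity) weights, this gives
  gamma(k) - sum_i phi_i gamma(k-i) = c_k,
  c_k = sigma^2 * sum_{j=k..q} theta_j psi_{j-k}   (c_k = 0 for k > q),
using gamma(-m) = gamma(m).
psi-weights needed (psi_j = theta_j + sum_i phi_i psi_{j-i}):
  psi_1 = theta_1 + phi_1 = 0.656 + (0.181) = 0.837
Right-hand sides:
  c_0 = sigma^2 (1 + theta_1 psi_1) = 2 * (1 + (0.656)(0.837)) = 2 * 1.549072 = 3.098144
  c_1 = sigma^2 theta_1 = 2 * (0.656) = 1.312
  c_2 = 0
Equations for k = 0 and k = 1 (AR order 1):
  gamma(0) = phi_1 gamma(1) + c_0
  gamma(1) = phi_1 gamma(0) + c_1
Substituting the second into the first: gamma(0) (1 - phi_1^2) = c_0 + phi_1 c_1, so
  gamma(0) = (c_0 + phi_1 c_1) / (1 - phi_1^2) = (3.098144 + (0.181)(1.312)) / (1 - (0.181)^2) = 3.335616 / 0.967239 = 3.448595.
  gamma(1) = phi_1 gamma(0) + c_1 = (0.181)(3.448595) + (1.312) = 1.936196.
Therefore gamma(1) = 1.9362 (to 4 decimal places).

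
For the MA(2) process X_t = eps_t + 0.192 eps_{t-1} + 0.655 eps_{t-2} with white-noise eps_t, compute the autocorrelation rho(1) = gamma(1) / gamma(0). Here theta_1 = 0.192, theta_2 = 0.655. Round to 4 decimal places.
\rho(1) = 0.2168

For an MA(q) process with theta_0 = 1, the autocovariance is
  gamma(k) = sigma^2 * sum_{i=0..q-k} theta_i * theta_{i+k},
and rho(k) = gamma(k) / gamma(0). Sigma^2 cancels.
  numerator   = (1)*(0.192) + (0.192)*(0.655) = 0.31776.
  denominator = (1)^2 + (0.192)^2 + (0.655)^2 = 1.465889.
  rho(1) = 0.31776 / 1.465889 = 0.2168.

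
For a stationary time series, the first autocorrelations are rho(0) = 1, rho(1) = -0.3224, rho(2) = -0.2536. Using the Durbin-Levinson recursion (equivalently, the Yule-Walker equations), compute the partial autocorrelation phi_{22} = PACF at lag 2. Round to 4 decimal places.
\phi_{22} = -0.3990

The PACF at lag k is phi_{kk}, the last component of the solution
to the Yule-Walker system G_k phi = r_k where
  (G_k)_{ij} = rho(|i - j|), (r_k)_i = rho(i), i,j = 1..k.
Equivalently, Durbin-Levinson gives phi_{kk} iteratively:
  phi_{11} = rho(1)
  phi_{kk} = [rho(k) - sum_{j=1..k-1} phi_{k-1,j} rho(k-j)]
            / [1 - sum_{j=1..k-1} phi_{k-1,j} rho(j)],
  phi_{k,j} = phi_{k-1,j} - phi_{kk} phi_{k-1,k-j},  j = 1..k-1.
Step k = 1:
  phi_11 = rho(1) = -0.3224.
Step k = 2:
  phi_22 = [rho(2) - phi_11 rho(1)] / [1 - phi_11 rho(1)] = [-0.2536 - (-0.3224)(-0.3224)] / [1 - (-0.3224)(-0.3224)]
         = -0.35754176 / 0.89605824 = -0.399.
Therefore phi_{22} = -0.3990.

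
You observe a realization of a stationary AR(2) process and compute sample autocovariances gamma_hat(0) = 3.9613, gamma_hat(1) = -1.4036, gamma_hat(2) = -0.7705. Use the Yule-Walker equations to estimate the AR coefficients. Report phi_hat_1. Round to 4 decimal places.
\hat\phi_{1} = -0.4840

The Yule-Walker equations for an AR(p) process read, in matrix form,
  Gamma_p phi = r_p,   with   (Gamma_p)_{ij} = gamma(|i - j|),
                       (r_p)_i = gamma(i),   i,j = 1..p.
Substitute the sample gammas (Toeplitz matrix and right-hand side of size 2):
  Gamma_p = [[3.9613, -1.4036], [-1.4036, 3.9613]]
  r_p     = [-1.4036, -0.7705]
Written out:
  3.9613 phi_1 - 1.4036 phi_2 = -1.4036
  -1.4036 phi_1 + 3.9613 phi_2 = -0.7705
Solve by Cramer's rule:
  det = gamma(0)^2 - gamma(1)^2 = (3.9613)^2 - (-1.4036)^2 = 15.69189769 - 1.97009296 = 13.72180473
  phi_hat_1 = [gamma(1) gamma(0) - gamma(1) gamma(2)] / det = [(-1.4036)(3.9613) - (-1.4036)(-0.7705)] / 13.72180473 = -6.64155448 / 13.72180473 = -0.484
  phi_hat_2 = [gamma(0) gamma(2) - gamma(1)^2] / det = [(3.9613)(-0.7705) - (-1.4036)^2] / 13.72180473 = -5.02227461 / 13.72180473 = -0.366
So phi_hat = [-0.4840, -0.3660].
Therefore phi_hat_1 = -0.4840.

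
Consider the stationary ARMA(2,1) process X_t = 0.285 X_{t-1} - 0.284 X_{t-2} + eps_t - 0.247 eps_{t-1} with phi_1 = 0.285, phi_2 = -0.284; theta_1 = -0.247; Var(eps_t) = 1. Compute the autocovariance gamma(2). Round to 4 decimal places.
\gamma(2) = -0.2951

Multiply the model equation by X_{t-k} and take expectations. With theta_0 = psi_0 = 1 and psi_j the MA(infinity) weights, this gives
  gamma(k) - sum_i phi_i gamma(k-i) = c_k,
  c_k = sigma^2 * sum_{j=k..q} theta_j psi_{j-k}   (c_k = 0 for k > q),
using gamma(-m) = gamma(m).
psi-weights needed (psi_j = theta_j + sum_i phi_i psi_{j-i}):
  psi_1 = theta_1 + phi_1 = -0.247 + (0.285) = 0.038
Right-hand sides:
  c_0 = sigma^2 (1 + theta_1 psi_1) = 1 * (1 + (-0.247)(0.038)) = 1 * 0.990614 = 0.990614
  c_1 = sigma^2 theta_1 = 1 * (-0.247) = -0.247
  c_2 = 0
Equations for k = 0, 1, 2 (AR order 2, c_2 = 0):
  (E0) gamma(0) = phi_1 gamma(1) + phi_2 gamma(2) + c_0
  (E1) gamma(1) = phi_1 gamma(0) + phi_2 gamma(1) + c_1
  (E2) gamma(2) = phi_1 gamma(1) + phi_2 gamma(0)
From (E1): gamma(1) = A gamma(0) + B with
  A = phi_1 / (1 - phi_2) = 0.285 / 1.284 = 0.221963,   B = c_1 / (1 - phi_2) = -0.247 / 1.284 = -0.192368.
Insert (E2) into (E0): gamma(0) (1 - phi_2^2) = phi_1 (1 + phi_2) gamma(1) + c_0.
  phi_1 (1 + phi_2) = (0.285)(0.716) = 0.20406,   1 - phi_2^2 = 0.919344.
Replace gamma(1) by A gamma(0) + B and collect gamma(0):
  gamma(0) [0.919344 - (0.20406)(0.221963)] = (0.20406)(-0.192368) + 0.990614
  gamma(0) * 0.87405 = 0.951359
  gamma(0) = 0.951359 / 0.87405 = 1.088449.
  gamma(1) = A gamma(0) + B = (0.221963)(1.088449) + (-0.192368) = 0.049227.
  gamma(2) = phi_1 gamma(1) + phi_2 gamma(0) = (0.285)(0.049227) + (-0.284)(1.088449) = -0.29509.
Therefore gamma(2) = -0.2951 (to 4 decimal places).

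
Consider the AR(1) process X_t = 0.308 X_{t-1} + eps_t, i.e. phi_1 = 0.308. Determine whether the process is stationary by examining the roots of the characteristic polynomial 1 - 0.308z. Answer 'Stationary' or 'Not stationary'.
\text{Stationary}

The AR(p) characteristic polynomial is P(z) = 1 - 0.308z.
Stationarity requires all roots to lie outside the unit circle, i.e. |z| > 1 for every root.
This is linear in z: 1 + (-0.308) z = 0  =>  z = -1/(-0.308) = 3.246753,  |z| = 3.246753.
Moduli of all roots: 3.2468.
All moduli strictly greater than 1? Yes.
Verdict: Stationary.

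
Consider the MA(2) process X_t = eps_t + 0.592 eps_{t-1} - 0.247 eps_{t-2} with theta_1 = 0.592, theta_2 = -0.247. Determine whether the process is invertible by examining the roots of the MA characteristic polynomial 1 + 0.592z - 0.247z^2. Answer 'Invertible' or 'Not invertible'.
\text{Invertible}

The MA(q) characteristic polynomial is P(z) = 1 + 0.592z - 0.247z^2.
Invertibility requires all roots to lie outside the unit circle, i.e. |z| > 1 for every root.
Set 1 + (0.592) z + (-0.247) z^2 = 0, i.e. a z^2 + b z + c = 0 with a = -0.247, b = 0.592, c = 1.
Discriminant D = b^2 - 4ac = (0.592)^2 - 4*(-0.247)*1 = 0.350464 - (-0.988) = 1.338464.
D >= 0, so the roots are real: z = (-b +/- sqrt(D)) / (2a) = (-0.592 +/- 1.15692) / (-0.494).
  z_1 = (-0.592 + 1.15692) / (-0.494) = -1.1436,   |z_1| = 1.1436.
  z_2 = (-0.592 - 1.15692) / (-0.494) = 3.5403,   |z_2| = 3.5403.
Moduli of all roots: 1.1436, 3.5403.
All moduli strictly greater than 1? Yes.
Verdict: Invertible.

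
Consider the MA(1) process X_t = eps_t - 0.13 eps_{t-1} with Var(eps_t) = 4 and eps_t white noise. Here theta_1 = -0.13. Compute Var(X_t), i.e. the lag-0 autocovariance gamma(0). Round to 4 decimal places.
\gamma(0) = 4.0676

For an MA(q) process X_t = eps_t + sum_i theta_i eps_{t-i} with
Var(eps_t) = sigma^2, the variance is
  gamma(0) = sigma^2 * (1 + sum_i theta_i^2).
  sum_i theta_i^2 = (-0.13)^2 = 0.0169.
  gamma(0) = 4 * (1 + 0.0169) = 4 * 1.0169 = 4.0676.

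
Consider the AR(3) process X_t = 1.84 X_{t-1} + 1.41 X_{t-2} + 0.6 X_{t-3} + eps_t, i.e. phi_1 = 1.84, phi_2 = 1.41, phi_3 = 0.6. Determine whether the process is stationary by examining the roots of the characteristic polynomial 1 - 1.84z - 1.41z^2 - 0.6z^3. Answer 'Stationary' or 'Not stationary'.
\text{Not stationary}

The AR(p) characteristic polynomial is P(z) = 1 - 1.84z - 1.41z^2 - 0.6z^3.
Stationarity requires all roots to lie outside the unit circle, i.e. |z| > 1 for every root.
Degree 3: look for a simple real root z0 first, then factor out (1 - z/z0) and solve the remaining quadratic.
Testing z0 = 0.4: P(0.4) = 1 + (-1.84)(0.4) + (-1.41)(0.4)^2 + (-0.6)(0.4)^3
  = 1 + (-0.736) + (-0.2256) + (-0.0384) = 0.  So z_0 = 0.4 is a root, |z_0| = 0.4.
Divide out the factor (1 - 2.5 z) = (1 - z/z0) (since 1/z0 = 2.5):
  P(z) = (1 - 2.5 z)(1 + (0.66) z + (0.24) z^2)
  [check: z-coef 0.66 - (2.5) = -1.84; z^2-coef 0.24 - (2.5)(0.66) = -1.41; z^3-coef -(2.5)(0.24) = -0.6.]
Remaining roots from the quadratic factor 1 + (0.66) z + (0.24) z^2:
  Set 1 + (0.66) z + (0.24) z^2 = 0, i.e. a z^2 + b z + c = 0 with a = 0.24, b = 0.66, c = 1.
  Discriminant D = b^2 - 4ac = (0.66)^2 - 4*(0.24)*1 = 0.4356 - (0.96) = -0.5244.
  D < 0, so the roots are the complex-conjugate pair z = (-b +/- i sqrt(-D)) / (2a) = -1.375 +/- 1.5087i.
  For a conjugate pair |z|^2 = z * conj(z) = (product of roots) = c/a = 1/(0.24) = 4.166667, so |z| = sqrt(4.166667) = 2.0412 for both roots.
Moduli of all roots: 0.4000, 2.0412, 2.0412.
All moduli strictly greater than 1? No.
Verdict: Not stationary.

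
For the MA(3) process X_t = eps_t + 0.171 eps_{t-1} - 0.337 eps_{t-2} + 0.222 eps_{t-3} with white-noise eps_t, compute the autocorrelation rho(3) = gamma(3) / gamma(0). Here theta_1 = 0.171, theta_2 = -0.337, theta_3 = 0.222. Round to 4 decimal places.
\rho(3) = 0.1862

For an MA(q) process with theta_0 = 1, the autocovariance is
  gamma(k) = sigma^2 * sum_{i=0..q-k} theta_i * theta_{i+k},
and rho(k) = gamma(k) / gamma(0). Sigma^2 cancels.
  numerator   = (1)*(0.222) = 0.222.
  denominator = (1)^2 + (0.171)^2 + (-0.337)^2 + (0.222)^2 = 1.192094.
  rho(3) = 0.222 / 1.192094 = 0.1862.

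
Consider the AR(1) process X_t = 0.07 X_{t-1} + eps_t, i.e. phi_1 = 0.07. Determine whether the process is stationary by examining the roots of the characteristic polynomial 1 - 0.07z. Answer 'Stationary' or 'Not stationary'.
\text{Stationary}

The AR(p) characteristic polynomial is P(z) = 1 - 0.07z.
Stationarity requires all roots to lie outside the unit circle, i.e. |z| > 1 for every root.
This is linear in z: 1 + (-0.07) z = 0  =>  z = -1/(-0.07) = 14.285714,  |z| = 14.285714.
Moduli of all roots: 14.2857.
All moduli strictly greater than 1? Yes.
Verdict: Stationary.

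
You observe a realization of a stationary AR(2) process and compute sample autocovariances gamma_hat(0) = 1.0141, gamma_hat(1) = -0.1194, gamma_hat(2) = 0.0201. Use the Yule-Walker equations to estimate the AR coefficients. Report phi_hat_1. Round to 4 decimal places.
\hat\phi_{1} = -0.1170

The Yule-Walker equations for an AR(p) process read, in matrix form,
  Gamma_p phi = r_p,   with   (Gamma_p)_{ij} = gamma(|i - j|),
                       (r_p)_i = gamma(i),   i,j = 1..p.
Substitute the sample gammas (Toeplitz matrix and right-hand side of size 2):
  Gamma_p = [[1.0141, -0.1194], [-0.1194, 1.0141]]
  r_p     = [-0.1194, 0.0201]
Written out:
  1.0141 phi_1 - 0.1194 phi_2 = -0.1194
  -0.1194 phi_1 + 1.0141 phi_2 = 0.0201
Solve by Cramer's rule:
  det = gamma(0)^2 - gamma(1)^2 = (1.0141)^2 - (-0.1194)^2 = 1.02839881 - 0.01425636 = 1.01414245
  phi_hat_1 = [gamma(1) gamma(0) - gamma(1) gamma(2)] / det = [(-0.1194)(1.0141) - (-0.1194)(0.0201)] / 1.01414245 = -0.1186836 / 1.01414245 = -0.117
  phi_hat_2 = [gamma(0) gamma(2) - gamma(1)^2] / det = [(1.0141)(0.0201) - (-0.1194)^2] / 1.01414245 = 0.00612705 / 1.01414245 = 0.006
So phi_hat = [-0.1170, 0.0060].
Therefore phi_hat_1 = -0.1170.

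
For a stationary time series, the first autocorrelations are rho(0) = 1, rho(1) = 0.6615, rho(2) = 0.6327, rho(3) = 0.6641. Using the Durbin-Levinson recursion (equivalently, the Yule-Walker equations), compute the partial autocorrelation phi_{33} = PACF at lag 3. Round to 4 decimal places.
\phi_{33} = 0.3260

The PACF at lag k is phi_{kk}, the last component of the solution
to the Yule-Walker system G_k phi = r_k where
  (G_k)_{ij} = rho(|i - j|), (r_k)_i = rho(i), i,j = 1..k.
Equivalently, Durbin-Levinson gives phi_{kk} iteratively:
  phi_{11} = rho(1)
  phi_{kk} = [rho(k) - sum_{j=1..k-1} phi_{k-1,j} rho(k-j)]
            / [1 - sum_{j=1..k-1} phi_{k-1,j} rho(j)],
  phi_{k,j} = phi_{k-1,j} - phi_{kk} phi_{k-1,k-j},  j = 1..k-1.
Step k = 1:
  phi_11 = rho(1) = 0.6615.
Step k = 2:
  phi_22 = [rho(2) - phi_11 rho(1)] / [1 - phi_11 rho(1)] = [0.6327 - (0.6615)(0.6615)] / [1 - (0.6615)(0.6615)]
         = 0.19511775 / 0.56241775 = 0.346927.
  Update: phi_21 = phi_11 - phi_22 phi_11 = 0.6615 - (0.346927)(0.6615) = 0.432008.
Step k = 3:
  phi_33 = [rho(3) - phi_21 rho(2) - phi_22 rho(1)] / [1 - phi_21 rho(1) - phi_22 rho(2)]
    numerator   = 0.6641 - (0.432008)(0.6327) - (0.346927)(0.6615) = 0.16127653
    denominator = 1 - (0.432008)(0.6615) - (0.346927)(0.6327) = 0.49472619
  phi_33 = 0.16127653 / 0.49472619 = 0.326.
Therefore phi_{33} = 0.3260.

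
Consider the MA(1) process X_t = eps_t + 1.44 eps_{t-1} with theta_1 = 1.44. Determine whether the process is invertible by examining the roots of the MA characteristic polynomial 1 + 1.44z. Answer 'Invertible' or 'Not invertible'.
\text{Not invertible}

The MA(q) characteristic polynomial is P(z) = 1 + 1.44z.
Invertibility requires all roots to lie outside the unit circle, i.e. |z| > 1 for every root.
This is linear in z: 1 + (1.44) z = 0  =>  z = -1/(1.44) = -0.694444,  |z| = 0.694444.
Moduli of all roots: 0.6944.
All moduli strictly greater than 1? No.
Verdict: Not invertible.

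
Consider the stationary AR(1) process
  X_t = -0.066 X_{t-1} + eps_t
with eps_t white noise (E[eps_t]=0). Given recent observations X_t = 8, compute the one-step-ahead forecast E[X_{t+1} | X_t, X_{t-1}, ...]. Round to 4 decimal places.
E[X_{t+1} \mid \mathcal F_t] = -0.5280

For an AR(p) model X_t = c + sum_i phi_i X_{t-i} + eps_t, the
one-step-ahead conditional mean is
  E[X_{t+1} | X_t, ...] = c + sum_i phi_i X_{t+1-i}.
Substitute known values:
  E[X_{t+1} | ...] = (-0.066) * (8)
                   = -0.5280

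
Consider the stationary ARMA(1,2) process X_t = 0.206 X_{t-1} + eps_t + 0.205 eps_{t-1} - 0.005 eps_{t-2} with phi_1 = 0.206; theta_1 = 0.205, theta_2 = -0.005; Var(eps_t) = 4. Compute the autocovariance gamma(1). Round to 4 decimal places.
\gamma(1) = 1.7804

Multiply the model equation by X_{t-k} and take expectations. With theta_0 = psi_0 = 1 and psi_j the MA(infinity) weights, this gives
  gamma(k) - sum_i phi_i gamma(k-i) = c_k,
  c_k = sigma^2 * sum_{j=k..q} theta_j psi_{j-k}   (c_k = 0 for k > q),
using gamma(-m) = gamma(m).
psi-weights needed (psi_j = theta_j + sum_i phi_i psi_{j-i}):
  psi_1 = theta_1 + phi_1 = 0.205 + (0.206) = 0.411
  psi_2 = theta_2 + phi_1 psi_1 = -0.005 + (0.206)(0.411) = 0.079666
Right-hand sides:
  c_0 = sigma^2 (1 + theta_1 psi_1 + theta_2 psi_2) = 4 * (1 + (0.205)(0.411) + (-0.005)(0.079666)) = 4 * 1.083857 = 4.335427
  c_1 = sigma^2 (theta_1 + theta_2 psi_1) = 4 * (0.205 + (-0.005)(0.411)) = 0.81178
  c_2 = sigma^2 theta_2 = 4 * (-0.005) = -0.02
Equations for k = 0 and k = 1 (AR order 1):
  gamma(0) = phi_1 gamma(1) + c_0
  gamma(1) = phi_1 gamma(0) + c_1
Substituting the second into the first: gamma(0) (1 - phi_1^2) = c_0 + phi_1 c_1, so
  gamma(0) = (c_0 + phi_1 c_1) / (1 - phi_1^2) = (4.335427 + (0.206)(0.81178)) / (1 - (0.206)^2) = 4.502653 / 0.957564 = 4.702196.
  gamma(1) = phi_1 gamma(0) + c_1 = (0.206)(4.702196) + (0.81178) = 1.780432.
Therefore gamma(1) = 1.7804 (to 4 decimal places).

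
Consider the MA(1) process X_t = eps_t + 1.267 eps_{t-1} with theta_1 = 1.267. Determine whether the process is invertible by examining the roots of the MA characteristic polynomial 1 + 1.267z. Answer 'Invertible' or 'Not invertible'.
\text{Not invertible}

The MA(q) characteristic polynomial is P(z) = 1 + 1.267z.
Invertibility requires all roots to lie outside the unit circle, i.e. |z| > 1 for every root.
This is linear in z: 1 + (1.267) z = 0  =>  z = -1/(1.267) = -0.789266,  |z| = 0.789266.
Moduli of all roots: 0.7893.
All moduli strictly greater than 1? No.
Verdict: Not invertible.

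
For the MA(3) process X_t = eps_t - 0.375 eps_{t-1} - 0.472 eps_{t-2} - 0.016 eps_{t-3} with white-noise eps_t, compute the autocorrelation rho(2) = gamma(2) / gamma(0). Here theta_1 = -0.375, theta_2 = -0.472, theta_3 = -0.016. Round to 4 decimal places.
\rho(2) = -0.3417

For an MA(q) process with theta_0 = 1, the autocovariance is
  gamma(k) = sigma^2 * sum_{i=0..q-k} theta_i * theta_{i+k},
and rho(k) = gamma(k) / gamma(0). Sigma^2 cancels.
  numerator   = (1)*(-0.472) + (-0.375)*(-0.016) = -0.466.
  denominator = (1)^2 + (-0.375)^2 + (-0.472)^2 + (-0.016)^2 = 1.363665.
  rho(2) = -0.466 / 1.363665 = -0.3417.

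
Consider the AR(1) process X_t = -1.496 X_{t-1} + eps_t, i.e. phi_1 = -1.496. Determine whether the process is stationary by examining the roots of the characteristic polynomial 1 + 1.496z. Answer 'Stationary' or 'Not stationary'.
\text{Not stationary}

The AR(p) characteristic polynomial is P(z) = 1 + 1.496z.
Stationarity requires all roots to lie outside the unit circle, i.e. |z| > 1 for every root.
This is linear in z: 1 + (1.496) z = 0  =>  z = -1/(1.496) = -0.668449,  |z| = 0.668449.
Moduli of all roots: 0.6684.
All moduli strictly greater than 1? No.
Verdict: Not stationary.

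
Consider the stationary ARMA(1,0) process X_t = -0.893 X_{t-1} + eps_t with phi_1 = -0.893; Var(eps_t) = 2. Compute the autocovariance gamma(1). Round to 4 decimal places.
\gamma(1) = -8.8175

Multiply the model equation by X_{t-k} and take expectations. With theta_0 = psi_0 = 1 and psi_j the MA(infinity) weights, this gives
  gamma(k) - sum_i phi_i gamma(k-i) = c_k,
  c_k = sigma^2 * sum_{j=k..q} theta_j psi_{j-k}   (c_k = 0 for k > q),
using gamma(-m) = gamma(m).
Pure AR (q = 0): c_0 = sigma^2 = 2, c_k = 0 for k >= 1.
Equations for k = 0 and k = 1 (AR order 1):
  gamma(0) = phi_1 gamma(1) + c_0
  gamma(1) = phi_1 gamma(0) + c_1
Substituting the second into the first: gamma(0) (1 - phi_1^2) = c_0 + phi_1 c_1, so
  gamma(0) = c_0 / (1 - phi_1^2) = 2 / (1 - (-0.893)^2) = 2 / 0.202551 = 9.874056.
  gamma(1) = phi_1 gamma(0) = (-0.893)(9.874056) = -8.817532.
Therefore gamma(1) = -8.8175 (to 4 decimal places).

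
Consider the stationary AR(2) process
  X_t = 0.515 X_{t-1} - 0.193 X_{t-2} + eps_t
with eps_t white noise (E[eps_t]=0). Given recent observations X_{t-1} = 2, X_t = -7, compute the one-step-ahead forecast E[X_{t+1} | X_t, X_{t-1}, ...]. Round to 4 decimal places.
E[X_{t+1} \mid \mathcal F_t] = -3.9910

For an AR(p) model X_t = c + sum_i phi_i X_{t-i} + eps_t, the
one-step-ahead conditional mean is
  E[X_{t+1} | X_t, ...] = c + sum_i phi_i X_{t+1-i}.
Substitute known values:
  E[X_{t+1} | ...] = (0.515) * (-7) + (-0.193) * (2)
                   = -3.9910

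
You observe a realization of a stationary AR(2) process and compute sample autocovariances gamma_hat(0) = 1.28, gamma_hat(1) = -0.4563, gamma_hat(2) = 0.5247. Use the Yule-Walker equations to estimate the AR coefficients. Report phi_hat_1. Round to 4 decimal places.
\hat\phi_{1} = -0.2410

The Yule-Walker equations for an AR(p) process read, in matrix form,
  Gamma_p phi = r_p,   with   (Gamma_p)_{ij} = gamma(|i - j|),
                       (r_p)_i = gamma(i),   i,j = 1..p.
Substitute the sample gammas (Toeplitz matrix and right-hand side of size 2):
  Gamma_p = [[1.28, -0.4563], [-0.4563, 1.28]]
  r_p     = [-0.4563, 0.5247]
Written out:
  1.28 phi_1 - 0.4563 phi_2 = -0.4563
  -0.4563 phi_1 + 1.28 phi_2 = 0.5247
Solve by Cramer's rule:
  det = gamma(0)^2 - gamma(1)^2 = (1.28)^2 - (-0.4563)^2 = 1.6384 - 0.20820969 = 1.43019031
  phi_hat_1 = [gamma(1) gamma(0) - gamma(1) gamma(2)] / det = [(-0.4563)(1.28) - (-0.4563)(0.5247)] / 1.43019031 = -0.34464339 / 1.43019031 = -0.241
  phi_hat_2 = [gamma(0) gamma(2) - gamma(1)^2] / det = [(1.28)(0.5247) - (-0.4563)^2] / 1.43019031 = 0.46340631 / 1.43019031 = 0.324
So phi_hat = [-0.2410, 0.3240].
Therefore phi_hat_1 = -0.2410.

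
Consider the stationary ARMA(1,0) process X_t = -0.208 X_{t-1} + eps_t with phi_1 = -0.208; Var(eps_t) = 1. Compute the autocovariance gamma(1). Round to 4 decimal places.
\gamma(1) = -0.2174

Multiply the model equation by X_{t-k} and take expectations. With theta_0 = psi_0 = 1 and psi_j the MA(infinity) weights, this gives
  gamma(k) - sum_i phi_i gamma(k-i) = c_k,
  c_k = sigma^2 * sum_{j=k..q} theta_j psi_{j-k}   (c_k = 0 for k > q),
using gamma(-m) = gamma(m).
Pure AR (q = 0): c_0 = sigma^2 = 1, c_k = 0 for k >= 1.
Equations for k = 0 and k = 1 (AR order 1):
  gamma(0) = phi_1 gamma(1) + c_0
  gamma(1) = phi_1 gamma(0) + c_1
Substituting the second into the first: gamma(0) (1 - phi_1^2) = c_0 + phi_1 c_1, so
  gamma(0) = c_0 / (1 - phi_1^2) = 1 / (1 - (-0.208)^2) = 1 / 0.956736 = 1.04522.
  gamma(1) = phi_1 gamma(0) = (-0.208)(1.04522) = -0.217406.
Therefore gamma(1) = -0.2174 (to 4 decimal places).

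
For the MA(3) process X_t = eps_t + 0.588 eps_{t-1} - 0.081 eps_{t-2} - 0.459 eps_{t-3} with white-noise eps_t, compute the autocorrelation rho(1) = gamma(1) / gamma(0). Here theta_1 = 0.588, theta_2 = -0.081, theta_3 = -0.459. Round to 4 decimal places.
\rho(1) = 0.3695

For an MA(q) process with theta_0 = 1, the autocovariance is
  gamma(k) = sigma^2 * sum_{i=0..q-k} theta_i * theta_{i+k},
and rho(k) = gamma(k) / gamma(0). Sigma^2 cancels.
  numerator   = (1)*(0.588) + (0.588)*(-0.081) + (-0.081)*(-0.459) = 0.577551.
  denominator = (1)^2 + (0.588)^2 + (-0.081)^2 + (-0.459)^2 = 1.562986.
  rho(1) = 0.577551 / 1.562986 = 0.3695.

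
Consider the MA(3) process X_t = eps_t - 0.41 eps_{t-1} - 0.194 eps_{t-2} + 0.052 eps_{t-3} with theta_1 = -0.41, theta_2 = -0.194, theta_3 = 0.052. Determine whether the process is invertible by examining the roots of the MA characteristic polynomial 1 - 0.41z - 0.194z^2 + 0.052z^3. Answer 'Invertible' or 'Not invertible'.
\text{Invertible}

The MA(q) characteristic polynomial is P(z) = 1 - 0.41z - 0.194z^2 + 0.052z^3.
Invertibility requires all roots to lie outside the unit circle, i.e. |z| > 1 for every root.
Degree 3: look for a simple real root z0 first, then factor out (1 - z/z0) and solve the remaining quadratic.
Testing z0 = -2.5: P(-2.5) = 1 + (-0.41)(-2.5) + (-0.194)(-2.5)^2 + (0.052)(-2.5)^3
  = 1 + (1.025) + (-1.2125) + (-0.8125) = 0.  So z_0 = -2.5 is a root, |z_0| = 2.5.
Divide out the factor (1 + 0.4 z) = (1 - z/z0) (since 1/z0 = -0.4):
  P(z) = (1 + 0.4 z)(1 + (-0.81) z + (0.13) z^2)
  [check: z-coef -0.81 - (-0.4) = -0.41; z^2-coef 0.13 - (-0.4)(-0.81) = -0.194; z^3-coef -(-0.4)(0.13) = 0.052.]
Remaining roots from the quadratic factor 1 + (-0.81) z + (0.13) z^2:
  Set 1 + (-0.81) z + (0.13) z^2 = 0, i.e. a z^2 + b z + c = 0 with a = 0.13, b = -0.81, c = 1.
  Discriminant D = b^2 - 4ac = (-0.81)^2 - 4*(0.13)*1 = 0.6561 - (0.52) = 0.1361.
  D >= 0, so the roots are real: z = (-b +/- sqrt(D)) / (2a) = (0.81 +/- 0.368917) / (0.26).
    z_1 = (0.81 + 0.368917) / (0.26) = 4.5343,   |z_1| = 4.5343.
    z_2 = (0.81 - 0.368917) / (0.26) = 1.6965,   |z_2| = 1.6965.
Moduli of all roots: 2.5000, 4.5343, 1.6965.
All moduli strictly greater than 1? Yes.
Verdict: Invertible.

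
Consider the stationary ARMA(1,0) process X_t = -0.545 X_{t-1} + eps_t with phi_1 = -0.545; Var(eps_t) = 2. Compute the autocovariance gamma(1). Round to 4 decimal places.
\gamma(1) = -1.5506

Multiply the model equation by X_{t-k} and take expectations. With theta_0 = psi_0 = 1 and psi_j the MA(infinity) weights, this gives
  gamma(k) - sum_i phi_i gamma(k-i) = c_k,
  c_k = sigma^2 * sum_{j=k..q} theta_j psi_{j-k}   (c_k = 0 for k > q),
using gamma(-m) = gamma(m).
Pure AR (q = 0): c_0 = sigma^2 = 2, c_k = 0 for k >= 1.
Equations for k = 0 and k = 1 (AR order 1):
  gamma(0) = phi_1 gamma(1) + c_0
  gamma(1) = phi_1 gamma(0) + c_1
Substituting the second into the first: gamma(0) (1 - phi_1^2) = c_0 + phi_1 c_1, so
  gamma(0) = c_0 / (1 - phi_1^2) = 2 / (1 - (-0.545)^2) = 2 / 0.702975 = 2.845051.
  gamma(1) = phi_1 gamma(0) = (-0.545)(2.845051) = -1.550553.
Therefore gamma(1) = -1.5506 (to 4 decimal places).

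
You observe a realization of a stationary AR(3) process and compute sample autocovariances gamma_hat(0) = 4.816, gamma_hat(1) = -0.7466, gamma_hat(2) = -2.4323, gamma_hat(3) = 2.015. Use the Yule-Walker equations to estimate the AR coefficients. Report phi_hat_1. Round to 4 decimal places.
\hat\phi_{1} = -0.0710

The Yule-Walker equations for an AR(p) process read, in matrix form,
  Gamma_p phi = r_p,   with   (Gamma_p)_{ij} = gamma(|i - j|),
                       (r_p)_i = gamma(i),   i,j = 1..p.
Substitute the sample gammas (Toeplitz matrix and right-hand side of size 3):
  Gamma_p = [[4.816, -0.7466, -2.4323], [-0.7466, 4.816, -0.7466], [-2.4323, -0.7466, 4.816]]
  r_p     = [-0.7466, -2.4323, 2.015]
Written out (R1..R3):
  (R1) 4.816 phi_1 - 0.7466 phi_2 - 2.4323 phi_3 = -0.7466
  (R2) -0.7466 phi_1 + 4.816 phi_2 - 0.7466 phi_3 = -2.4323
  (R3) -2.4323 phi_1 - 0.7466 phi_2 + 4.816 phi_3 = 2.015
Gaussian elimination:
  R2 <- R2 - (-0.7466/4.816) R1 = R2 - (-0.155025) R1:  4.700258 phi_2 - 1.123667 phi_3 = -2.548042
  R3 <- R3 - (-2.4323/4.816) R1 = R3 - (-0.505046) R1:  -1.123667 phi_2 + 3.587577 phi_3 = 1.637933
  R3 <- R3 - (-1.123667/4.700258) R2 = R3 - (-0.239065) R2:  3.318948 phi_3 = 1.028785
Back-substitution:
  phi_hat_3 = 1.028785 / 3.318948 = 0.309973
  phi_hat_2 = (-2.548042 - (-1.123667)(0.309973)) / 4.700258 = -0.468003
  phi_hat_1 = (-0.7466 - (-0.7466)(-0.468003) - (-2.4323)(0.309973)) / 4.816 = -0.071026
So phi_hat = [-0.0710, -0.4680, 0.3100].
Therefore phi_hat_1 = -0.0710.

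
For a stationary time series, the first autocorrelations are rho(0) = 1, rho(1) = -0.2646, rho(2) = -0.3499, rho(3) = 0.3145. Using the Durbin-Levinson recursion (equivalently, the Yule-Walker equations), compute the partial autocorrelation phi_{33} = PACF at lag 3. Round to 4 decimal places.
\phi_{33} = 0.0819

The PACF at lag k is phi_{kk}, the last component of the solution
to the Yule-Walker system G_k phi = r_k where
  (G_k)_{ij} = rho(|i - j|), (r_k)_i = rho(i), i,j = 1..k.
Equivalently, Durbin-Levinson gives phi_{kk} iteratively:
  phi_{11} = rho(1)
  phi_{kk} = [rho(k) - sum_{j=1..k-1} phi_{k-1,j} rho(k-j)]
            / [1 - sum_{j=1..k-1} phi_{k-1,j} rho(j)],
  phi_{k,j} = phi_{k-1,j} - phi_{kk} phi_{k-1,k-j},  j = 1..k-1.
Step k = 1:
  phi_11 = rho(1) = -0.2646.
Step k = 2:
  phi_22 = [rho(2) - phi_11 rho(1)] / [1 - phi_11 rho(1)] = [-0.3499 - (-0.2646)(-0.2646)] / [1 - (-0.2646)(-0.2646)]
         = -0.41991316 / 0.92998684 = -0.451526.
  Update: phi_21 = phi_11 - phi_22 phi_11 = -0.2646 - (-0.451526)(-0.2646) = -0.384074.
Step k = 3:
  phi_33 = [rho(3) - phi_21 rho(2) - phi_22 rho(1)] / [1 - phi_21 rho(1) - phi_22 rho(2)]
    numerator   = 0.3145 - (-0.384074)(-0.3499) - (-0.451526)(-0.2646) = 0.06063883
    denominator = 1 - (-0.384074)(-0.2646) - (-0.451526)(-0.3499) = 0.74038517
  phi_33 = 0.06063883 / 0.74038517 = 0.0819.
Therefore phi_{33} = 0.0819.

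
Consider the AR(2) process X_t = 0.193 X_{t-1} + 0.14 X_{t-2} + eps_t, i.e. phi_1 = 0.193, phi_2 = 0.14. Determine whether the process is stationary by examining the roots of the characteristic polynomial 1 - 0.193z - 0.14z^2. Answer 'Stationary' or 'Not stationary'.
\text{Stationary}

The AR(p) characteristic polynomial is P(z) = 1 - 0.193z - 0.14z^2.
Stationarity requires all roots to lie outside the unit circle, i.e. |z| > 1 for every root.
Set 1 + (-0.193) z + (-0.14) z^2 = 0, i.e. a z^2 + b z + c = 0 with a = -0.14, b = -0.193, c = 1.
Discriminant D = b^2 - 4ac = (-0.193)^2 - 4*(-0.14)*1 = 0.037249 - (-0.56) = 0.597249.
D >= 0, so the roots are real: z = (-b +/- sqrt(D)) / (2a) = (0.193 +/- 0.772819) / (-0.28).
  z_1 = (0.193 + 0.772819) / (-0.28) = -3.4494,   |z_1| = 3.4494.
  z_2 = (0.193 - 0.772819) / (-0.28) = 2.0708,   |z_2| = 2.0708.
Moduli of all roots: 3.4494, 2.0708.
All moduli strictly greater than 1? Yes.
Verdict: Stationary.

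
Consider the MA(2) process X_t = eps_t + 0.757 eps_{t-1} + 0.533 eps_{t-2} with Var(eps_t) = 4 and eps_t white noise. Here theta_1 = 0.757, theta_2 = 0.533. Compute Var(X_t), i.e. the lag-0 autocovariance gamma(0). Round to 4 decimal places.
\gamma(0) = 7.4286

For an MA(q) process X_t = eps_t + sum_i theta_i eps_{t-i} with
Var(eps_t) = sigma^2, the variance is
  gamma(0) = sigma^2 * (1 + sum_i theta_i^2).
  sum_i theta_i^2 = (0.757)^2 + (0.533)^2 = 0.573049 + 0.284089 = 0.857138.
  gamma(0) = 4 * (1 + 0.857138) = 4 * 1.857138 = 7.428552, which rounds to 7.4286.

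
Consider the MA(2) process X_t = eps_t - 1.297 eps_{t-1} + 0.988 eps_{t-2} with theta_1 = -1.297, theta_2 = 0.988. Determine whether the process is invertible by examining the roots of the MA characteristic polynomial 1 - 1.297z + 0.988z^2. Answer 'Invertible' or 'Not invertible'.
\text{Invertible}

The MA(q) characteristic polynomial is P(z) = 1 - 1.297z + 0.988z^2.
Invertibility requires all roots to lie outside the unit circle, i.e. |z| > 1 for every root.
Set 1 + (-1.297) z + (0.988) z^2 = 0, i.e. a z^2 + b z + c = 0 with a = 0.988, b = -1.297, c = 1.
Discriminant D = b^2 - 4ac = (-1.297)^2 - 4*(0.988)*1 = 1.682209 - (3.952) = -2.269791.
D < 0, so the roots are the complex-conjugate pair z = (-b +/- i sqrt(-D)) / (2a) = 0.6564 +/- 0.7624i.
For a conjugate pair |z|^2 = z * conj(z) = (product of roots) = c/a = 1/(0.988) = 1.012146, so |z| = sqrt(1.012146) = 1.0061 for both roots.
Moduli of all roots: 1.0061, 1.0061.
All moduli strictly greater than 1? Yes.
Verdict: Invertible.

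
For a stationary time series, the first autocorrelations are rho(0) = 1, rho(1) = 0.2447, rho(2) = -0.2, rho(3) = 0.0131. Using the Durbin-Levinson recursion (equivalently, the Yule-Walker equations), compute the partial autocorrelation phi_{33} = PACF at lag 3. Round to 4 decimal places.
\phi_{33} = 0.1649

The PACF at lag k is phi_{kk}, the last component of the solution
to the Yule-Walker system G_k phi = r_k where
  (G_k)_{ij} = rho(|i - j|), (r_k)_i = rho(i), i,j = 1..k.
Equivalently, Durbin-Levinson gives phi_{kk} iteratively:
  phi_{11} = rho(1)
  phi_{kk} = [rho(k) - sum_{j=1..k-1} phi_{k-1,j} rho(k-j)]
            / [1 - sum_{j=1..k-1} phi_{k-1,j} rho(j)],
  phi_{k,j} = phi_{k-1,j} - phi_{kk} phi_{k-1,k-j},  j = 1..k-1.
Step k = 1:
  phi_11 = rho(1) = 0.2447.
Step k = 2:
  phi_22 = [rho(2) - phi_11 rho(1)] / [1 - phi_11 rho(1)] = [-0.2 - (0.2447)(0.2447)] / [1 - (0.2447)(0.2447)]
         = -0.25987809 / 0.94012191 = -0.27643.
  Update: phi_21 = phi_11 - phi_22 phi_11 = 0.2447 - (-0.27643)(0.2447) = 0.312342.
Step k = 3:
  phi_33 = [rho(3) - phi_21 rho(2) - phi_22 rho(1)] / [1 - phi_21 rho(1) - phi_22 rho(2)]
    numerator   = 0.0131 - (0.312342)(-0.2) - (-0.27643)(0.2447) = 0.14321096
    denominator = 1 - (0.312342)(0.2447) - (-0.27643)(-0.2) = 0.86828376
  phi_33 = 0.14321096 / 0.86828376 = 0.1649.
Therefore phi_{33} = 0.1649.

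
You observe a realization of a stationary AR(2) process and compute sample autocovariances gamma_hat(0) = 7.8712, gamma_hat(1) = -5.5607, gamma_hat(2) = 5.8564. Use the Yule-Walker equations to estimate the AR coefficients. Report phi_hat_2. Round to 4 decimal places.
\hat\phi_{2} = 0.4890

The Yule-Walker equations for an AR(p) process read, in matrix form,
  Gamma_p phi = r_p,   with   (Gamma_p)_{ij} = gamma(|i - j|),
                       (r_p)_i = gamma(i),   i,j = 1..p.
Substitute the sample gammas (Toeplitz matrix and right-hand side of size 2):
  Gamma_p = [[7.8712, -5.5607], [-5.5607, 7.8712]]
  r_p     = [-5.5607, 5.8564]
Written out:
  7.8712 phi_1 - 5.5607 phi_2 = -5.5607
  -5.5607 phi_1 + 7.8712 phi_2 = 5.8564
Solve by Cramer's rule:
  det = gamma(0)^2 - gamma(1)^2 = (7.8712)^2 - (-5.5607)^2 = 61.95578944 - 30.92138449 = 31.03440495
  phi_hat_1 = [gamma(1) gamma(0) - gamma(1) gamma(2)] / det = [(-5.5607)(7.8712) - (-5.5607)(5.8564)] / 31.03440495 = -11.20369836 / 31.03440495 = -0.361
  phi_hat_2 = [gamma(0) gamma(2) - gamma(1)^2] / det = [(7.8712)(5.8564) - (-5.5607)^2] / 31.03440495 = 15.17551119 / 31.03440495 = 0.489
So phi_hat = [-0.3610, 0.4890].
Therefore phi_hat_2 = 0.4890.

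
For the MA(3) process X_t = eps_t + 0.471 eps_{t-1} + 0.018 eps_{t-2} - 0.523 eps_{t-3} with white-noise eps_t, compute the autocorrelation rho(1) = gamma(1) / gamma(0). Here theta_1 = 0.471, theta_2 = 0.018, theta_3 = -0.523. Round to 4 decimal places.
\rho(1) = 0.3143

For an MA(q) process with theta_0 = 1, the autocovariance is
  gamma(k) = sigma^2 * sum_{i=0..q-k} theta_i * theta_{i+k},
and rho(k) = gamma(k) / gamma(0). Sigma^2 cancels.
  numerator   = (1)*(0.471) + (0.471)*(0.018) + (0.018)*(-0.523) = 0.470064.
  denominator = (1)^2 + (0.471)^2 + (0.018)^2 + (-0.523)^2 = 1.495694.
  rho(1) = 0.470064 / 1.495694 = 0.3143.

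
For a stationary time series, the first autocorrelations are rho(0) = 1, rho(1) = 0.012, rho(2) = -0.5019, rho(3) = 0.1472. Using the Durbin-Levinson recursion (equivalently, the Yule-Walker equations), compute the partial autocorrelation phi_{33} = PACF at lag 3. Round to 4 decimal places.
\phi_{33} = 0.2170

The PACF at lag k is phi_{kk}, the last component of the solution
to the Yule-Walker system G_k phi = r_k where
  (G_k)_{ij} = rho(|i - j|), (r_k)_i = rho(i), i,j = 1..k.
Equivalently, Durbin-Levinson gives phi_{kk} iteratively:
  phi_{11} = rho(1)
  phi_{kk} = [rho(k) - sum_{j=1..k-1} phi_{k-1,j} rho(k-j)]
            / [1 - sum_{j=1..k-1} phi_{k-1,j} rho(j)],
  phi_{k,j} = phi_{k-1,j} - phi_{kk} phi_{k-1,k-j},  j = 1..k-1.
Step k = 1:
  phi_11 = rho(1) = 0.012.
Step k = 2:
  phi_22 = [rho(2) - phi_11 rho(1)] / [1 - phi_11 rho(1)] = [-0.5019 - (0.012)(0.012)] / [1 - (0.012)(0.012)]
         = -0.502044 / 0.999856 = -0.502116.
  Update: phi_21 = phi_11 - phi_22 phi_11 = 0.012 - (-0.502116)(0.012) = 0.018025.
Step k = 3:
  phi_33 = [rho(3) - phi_21 rho(2) - phi_22 rho(1)] / [1 - phi_21 rho(1) - phi_22 rho(2)]
    numerator   = 0.1472 - (0.018025)(-0.5019) - (-0.502116)(0.012) = 0.16227234
    denominator = 1 - (0.018025)(0.012) - (-0.502116)(-0.5019) = 0.74777152
  phi_33 = 0.16227234 / 0.74777152 = 0.217.
Therefore phi_{33} = 0.2170.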